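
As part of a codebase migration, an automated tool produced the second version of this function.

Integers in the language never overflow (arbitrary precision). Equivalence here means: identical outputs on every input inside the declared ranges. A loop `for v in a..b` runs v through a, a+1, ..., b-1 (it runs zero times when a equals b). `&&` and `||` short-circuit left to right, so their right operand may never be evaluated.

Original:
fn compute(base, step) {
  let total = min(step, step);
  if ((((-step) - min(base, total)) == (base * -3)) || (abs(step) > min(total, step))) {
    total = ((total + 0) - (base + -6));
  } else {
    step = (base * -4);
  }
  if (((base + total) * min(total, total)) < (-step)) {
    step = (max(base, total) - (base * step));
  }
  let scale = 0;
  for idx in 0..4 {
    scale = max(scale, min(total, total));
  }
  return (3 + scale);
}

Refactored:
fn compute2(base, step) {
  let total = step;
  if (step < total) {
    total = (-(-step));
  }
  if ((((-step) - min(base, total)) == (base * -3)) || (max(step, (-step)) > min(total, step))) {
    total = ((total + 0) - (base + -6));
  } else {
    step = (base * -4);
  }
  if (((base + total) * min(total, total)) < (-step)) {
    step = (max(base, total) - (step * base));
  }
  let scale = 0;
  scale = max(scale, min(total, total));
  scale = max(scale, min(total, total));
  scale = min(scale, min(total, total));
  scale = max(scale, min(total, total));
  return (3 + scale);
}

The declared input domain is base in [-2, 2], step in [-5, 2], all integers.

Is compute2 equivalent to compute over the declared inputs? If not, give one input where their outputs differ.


There is a counterexample at base=2, step=-5: 3 on one side, 2 on the other.
compute: total = -5; ((((-step) - min(base, total)) == (base * -3)) || (abs(step) > min(total, step))) -> true; total = -1; (((base + total) * min(total, total)) < (-step)) -> true; step = 12; scale = 0; [idx=0]; scale = 0; [idx=1]; scale = 0; [idx=2]; scale = 0; [idx=3]; scale = 0; return 3
compute2: total = -5; (step < total) -> false; ((((-step) - min(base, total)) == (base * -3)) || (max(step, (-step)) > min(total, step))) -> true; total = -1; (((base + total) * min(total, total)) < (-step)) -> true; step = 12; scale = 0; scale = 0; scale = 0; scale = -1; scale = -1; return 2
verdict: not equivalent; witness: base=2, step=-5


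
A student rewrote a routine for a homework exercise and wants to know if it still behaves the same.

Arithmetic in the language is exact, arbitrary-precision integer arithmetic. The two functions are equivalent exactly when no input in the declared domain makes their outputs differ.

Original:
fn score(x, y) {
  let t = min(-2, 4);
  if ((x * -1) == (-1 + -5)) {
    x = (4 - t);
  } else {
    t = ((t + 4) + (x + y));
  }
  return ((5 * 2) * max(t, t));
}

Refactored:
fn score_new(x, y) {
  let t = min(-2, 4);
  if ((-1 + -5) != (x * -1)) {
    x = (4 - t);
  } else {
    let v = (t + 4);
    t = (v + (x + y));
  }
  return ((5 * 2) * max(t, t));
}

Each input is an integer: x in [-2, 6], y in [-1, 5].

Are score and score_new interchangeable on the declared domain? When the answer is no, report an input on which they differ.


Not equivalent: x=-2, y=-1 separates them (-10 vs -20).
score: t=-2, then ((x * -1) == (-1 + -5)) is false, then t=-1, then returns -10
score_new: t=-2, then ((-1 + -5) != (x * -1)) is true, then x=6, then returns -20
verdict: not equivalent; witness: x=-2, y=-1


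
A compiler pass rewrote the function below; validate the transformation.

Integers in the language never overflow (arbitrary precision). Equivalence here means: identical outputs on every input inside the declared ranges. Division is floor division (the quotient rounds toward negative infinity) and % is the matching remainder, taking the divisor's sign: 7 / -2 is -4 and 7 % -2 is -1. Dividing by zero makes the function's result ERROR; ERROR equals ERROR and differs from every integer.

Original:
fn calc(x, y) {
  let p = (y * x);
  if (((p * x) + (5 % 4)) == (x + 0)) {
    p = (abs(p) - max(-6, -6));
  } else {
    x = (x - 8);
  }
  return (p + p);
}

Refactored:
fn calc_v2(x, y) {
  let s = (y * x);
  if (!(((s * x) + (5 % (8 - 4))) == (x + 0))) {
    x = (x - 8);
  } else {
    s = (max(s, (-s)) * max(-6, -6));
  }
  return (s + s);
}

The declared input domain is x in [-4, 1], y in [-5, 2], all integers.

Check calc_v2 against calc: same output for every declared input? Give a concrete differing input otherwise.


These are not equivalent — on x=-1, y=-2 the outputs split (16 vs -24).
calc: p = 2; (((p * x) + (5 % 4)) == (x + 0)) -> true; p = 8; return 16
calc_v2: s = 2; (!(((s * x) + (5 % (8 - 4))) == (x + 0))) -> false; s = -12; return -24
verdict: not equivalent; witness: x=-1, y=-2


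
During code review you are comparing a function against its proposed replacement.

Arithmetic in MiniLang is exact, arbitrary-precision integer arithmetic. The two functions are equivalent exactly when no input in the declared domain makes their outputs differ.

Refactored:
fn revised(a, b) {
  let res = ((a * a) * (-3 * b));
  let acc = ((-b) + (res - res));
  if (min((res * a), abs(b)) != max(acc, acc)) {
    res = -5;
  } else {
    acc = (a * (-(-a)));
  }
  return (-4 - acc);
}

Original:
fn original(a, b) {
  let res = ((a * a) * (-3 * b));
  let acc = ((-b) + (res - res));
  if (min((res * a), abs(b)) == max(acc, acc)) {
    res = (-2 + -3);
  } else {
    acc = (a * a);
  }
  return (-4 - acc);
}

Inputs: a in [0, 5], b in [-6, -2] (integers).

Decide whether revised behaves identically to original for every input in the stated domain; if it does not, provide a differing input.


a=0, b=-6 yields -4 from original but -10 from revised.
verdict: not equivalent; witness: a=0, b=-6


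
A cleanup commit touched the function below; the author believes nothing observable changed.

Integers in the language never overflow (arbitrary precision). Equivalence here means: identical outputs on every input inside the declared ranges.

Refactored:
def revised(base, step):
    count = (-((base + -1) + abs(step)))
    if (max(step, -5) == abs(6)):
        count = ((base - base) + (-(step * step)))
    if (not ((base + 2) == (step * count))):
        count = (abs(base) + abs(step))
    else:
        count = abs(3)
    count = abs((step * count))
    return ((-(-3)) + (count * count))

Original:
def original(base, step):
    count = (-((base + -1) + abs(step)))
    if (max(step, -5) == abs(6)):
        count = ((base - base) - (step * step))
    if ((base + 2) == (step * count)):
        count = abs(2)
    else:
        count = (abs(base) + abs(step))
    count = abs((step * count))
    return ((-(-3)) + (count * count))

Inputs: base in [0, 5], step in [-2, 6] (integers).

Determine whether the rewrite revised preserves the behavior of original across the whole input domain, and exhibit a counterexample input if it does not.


Evaluate both at base=0, step=-2.
original: count becomes -1; next (max(step, -5) == abs(6)) evaluates to false; next ((base + 2) == (step * count)) evaluates to true; next count becomes 2; next count becomes 4; next final value 19
revised: count becomes -1; next (max(step, -5) == abs(6)) evaluates to false; next (not ((base + 2) == (step * count))) evaluates to false; next count becomes 3; next count becomes 6; next final value 39
19 vs 39 — the two versions disagree here.
verdict: not equivalent; witness: base=0, step=-2


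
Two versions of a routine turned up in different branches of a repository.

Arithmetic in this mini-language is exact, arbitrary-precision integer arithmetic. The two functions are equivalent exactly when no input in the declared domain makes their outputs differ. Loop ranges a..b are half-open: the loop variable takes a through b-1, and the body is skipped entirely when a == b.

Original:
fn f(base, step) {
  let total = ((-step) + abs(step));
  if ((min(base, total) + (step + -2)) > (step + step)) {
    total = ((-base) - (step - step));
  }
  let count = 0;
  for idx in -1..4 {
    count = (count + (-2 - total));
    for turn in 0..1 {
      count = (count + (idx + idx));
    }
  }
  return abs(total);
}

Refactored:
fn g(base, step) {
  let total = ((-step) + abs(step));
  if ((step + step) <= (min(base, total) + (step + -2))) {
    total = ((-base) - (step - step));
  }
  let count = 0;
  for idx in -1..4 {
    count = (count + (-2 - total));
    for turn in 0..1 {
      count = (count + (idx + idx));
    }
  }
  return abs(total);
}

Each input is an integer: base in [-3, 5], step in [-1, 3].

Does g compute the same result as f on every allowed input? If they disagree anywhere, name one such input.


Try base=1, step=-1.
f: total := 2 | ((min(base, total) + (step + -2)) > (step + step)): false | count := 0 | iter idx=-1: | count := -4 | iter turn=0: | count := -6 | iter idx=0: | count := -10 | iter turn=0: | count := -10 | iter idx=1: | count := -14 | iter turn=0: | count := -12 | iter idx=2: | count := -16 | iter turn=0: | count := -12 | iter idx=3: | count := -16 | iter turn=0: | count := -10 | result 2
g: total := 2 | ((step + step) <= (min(base, total) + (step + -2))): true | total := -1 | count := 0 | iter idx=-1: | count := -1 | iter turn=0: | count := -3 | iter idx=0: | count := -4 | iter turn=0: | count := -4 | iter idx=1: | count := -5 | iter turn=0: | count := -3 | iter idx=2: | count := -4 | iter turn=0: | count := 0 | iter idx=3: | count := -1 | iter turn=0: | count := 5 | result 1
2 against 1: the behavior changed.
verdict: not equivalent; witness: base=1, step=-1


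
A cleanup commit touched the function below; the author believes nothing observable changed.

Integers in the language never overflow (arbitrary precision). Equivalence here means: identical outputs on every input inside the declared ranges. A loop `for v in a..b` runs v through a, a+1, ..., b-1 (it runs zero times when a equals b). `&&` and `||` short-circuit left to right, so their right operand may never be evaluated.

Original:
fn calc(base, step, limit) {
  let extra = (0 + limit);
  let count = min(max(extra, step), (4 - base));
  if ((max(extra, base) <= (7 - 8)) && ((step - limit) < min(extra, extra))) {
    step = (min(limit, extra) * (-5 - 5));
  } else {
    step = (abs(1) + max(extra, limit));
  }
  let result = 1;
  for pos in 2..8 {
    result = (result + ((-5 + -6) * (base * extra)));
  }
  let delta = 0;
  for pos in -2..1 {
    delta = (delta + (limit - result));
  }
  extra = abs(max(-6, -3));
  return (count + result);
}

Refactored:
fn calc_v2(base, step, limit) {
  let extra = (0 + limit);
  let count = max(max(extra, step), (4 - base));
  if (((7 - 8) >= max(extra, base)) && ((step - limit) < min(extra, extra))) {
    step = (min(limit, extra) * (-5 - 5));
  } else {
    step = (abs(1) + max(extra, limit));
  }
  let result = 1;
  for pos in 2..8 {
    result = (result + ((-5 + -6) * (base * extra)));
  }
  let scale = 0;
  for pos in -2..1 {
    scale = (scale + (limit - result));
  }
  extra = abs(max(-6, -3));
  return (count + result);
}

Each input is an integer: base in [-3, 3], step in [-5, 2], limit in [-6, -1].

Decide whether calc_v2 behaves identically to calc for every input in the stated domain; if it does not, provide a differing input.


On input base=-3, step=-5, limit=-6, calc returns -1192 while calc_v2 returns -1180.
verdict: not equivalent; witness: base=-3, step=-5, limit=-6


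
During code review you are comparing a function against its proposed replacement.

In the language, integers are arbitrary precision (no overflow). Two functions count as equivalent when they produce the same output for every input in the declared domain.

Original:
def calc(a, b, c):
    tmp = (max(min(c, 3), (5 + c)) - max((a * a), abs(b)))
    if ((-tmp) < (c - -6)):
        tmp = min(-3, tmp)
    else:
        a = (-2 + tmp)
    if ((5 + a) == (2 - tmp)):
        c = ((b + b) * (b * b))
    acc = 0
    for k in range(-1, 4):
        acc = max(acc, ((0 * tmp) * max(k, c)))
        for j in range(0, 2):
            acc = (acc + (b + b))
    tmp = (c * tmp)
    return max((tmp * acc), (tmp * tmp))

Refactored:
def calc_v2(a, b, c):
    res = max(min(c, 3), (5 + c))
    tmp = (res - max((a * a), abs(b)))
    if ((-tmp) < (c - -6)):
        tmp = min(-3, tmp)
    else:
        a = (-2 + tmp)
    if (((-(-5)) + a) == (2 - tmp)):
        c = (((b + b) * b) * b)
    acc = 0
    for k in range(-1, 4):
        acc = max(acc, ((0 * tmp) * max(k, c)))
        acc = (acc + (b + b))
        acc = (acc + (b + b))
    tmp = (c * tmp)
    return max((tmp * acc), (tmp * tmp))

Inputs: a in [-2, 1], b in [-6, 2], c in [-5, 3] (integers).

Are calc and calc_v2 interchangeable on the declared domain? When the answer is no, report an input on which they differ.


Behavior is preserved: although local variable names differ, arithmetic usage differs, loop structure differs, statement counts differ, the outputs never diverge.
As a probe, take a=-2, b=-6, c=2: calc runs tmp becomes 1; next ((-tmp) < (c - -6)) evaluates to true; next tmp becomes -3; next ((5 + a) == (2 - tmp)) evaluates to false; next acc becomes 0; next at k=-1:; next acc becomes 0; next at j=0:; next acc becomes -12; next at j=1:; next acc becomes -24; next at k=0:; next acc becomes 0; next at j=0:; next acc becomes -12; next at j=1:; next acc becomes -24; next at k=1:; next acc becomes 0; next at j=0:; next acc becomes -12; next at j=1:; next acc becomes -24; next at k=2:; next acc becomes 0; next at j=0:; next acc becomes -12; next at j=1:; next acc becomes -24; next at k=3:; next acc becomes 0; next at j=0:; next acc becomes -12; next at j=1:; next acc becomes -24; next tmp becomes -6; next final value 144; calc_v2 runs res becomes 7; next tmp becomes 1; next ((-tmp) < (c - -6)) evaluates to true; next tmp becomes -3; next (((-(-5)) + a) == (2 - tmp)) evaluates to false; next acc becomes 0; next at k=-1:; next acc becomes 0; next acc becomes -12; next acc becomes -24; next at k=0:; next acc becomes 0; next acc becomes -12; next acc becomes -24; next at k=1:; next acc becomes 0; next acc becomes -12; next acc becomes -24; next at k=2:; next acc becomes 0; next acc becomes -12; next acc becomes -24; next at k=3:; next acc becomes 0; next acc becomes -12; next acc becomes -24; next tmp becomes -6; next final value 144; both end at 144.
Sweeping the whole domain (324 inputs) finds no disagreement.
verdict: equivalent


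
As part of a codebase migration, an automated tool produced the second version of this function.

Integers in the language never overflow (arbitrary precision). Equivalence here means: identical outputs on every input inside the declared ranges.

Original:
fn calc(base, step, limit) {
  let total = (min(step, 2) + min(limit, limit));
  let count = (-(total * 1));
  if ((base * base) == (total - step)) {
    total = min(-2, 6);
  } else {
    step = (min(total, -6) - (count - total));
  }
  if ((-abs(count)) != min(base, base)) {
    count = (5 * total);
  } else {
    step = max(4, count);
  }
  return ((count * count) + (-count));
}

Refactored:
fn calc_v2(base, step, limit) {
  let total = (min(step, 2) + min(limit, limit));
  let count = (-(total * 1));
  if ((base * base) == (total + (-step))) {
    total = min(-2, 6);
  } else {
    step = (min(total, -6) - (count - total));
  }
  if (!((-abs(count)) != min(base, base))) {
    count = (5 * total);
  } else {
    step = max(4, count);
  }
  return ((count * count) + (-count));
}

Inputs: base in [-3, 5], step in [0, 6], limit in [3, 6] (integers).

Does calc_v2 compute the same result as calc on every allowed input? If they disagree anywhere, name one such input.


The rewrite breaks on base=-3, step=0, limit=3, where the results are 12 and 210.
calc: total = 3; count = -3; ((base * base) == (total - step)) -> false; step = 0; ((-abs(count)) != min(base, base)) -> false; step = 4; return 12
calc_v2: total = 3; count = -3; ((base * base) == (total + (-step))) -> false; step = 0; (!((-abs(count)) != min(base, base))) -> true; count = 15; return 210
verdict: not equivalent; witness: base=-3, step=0, limit=3


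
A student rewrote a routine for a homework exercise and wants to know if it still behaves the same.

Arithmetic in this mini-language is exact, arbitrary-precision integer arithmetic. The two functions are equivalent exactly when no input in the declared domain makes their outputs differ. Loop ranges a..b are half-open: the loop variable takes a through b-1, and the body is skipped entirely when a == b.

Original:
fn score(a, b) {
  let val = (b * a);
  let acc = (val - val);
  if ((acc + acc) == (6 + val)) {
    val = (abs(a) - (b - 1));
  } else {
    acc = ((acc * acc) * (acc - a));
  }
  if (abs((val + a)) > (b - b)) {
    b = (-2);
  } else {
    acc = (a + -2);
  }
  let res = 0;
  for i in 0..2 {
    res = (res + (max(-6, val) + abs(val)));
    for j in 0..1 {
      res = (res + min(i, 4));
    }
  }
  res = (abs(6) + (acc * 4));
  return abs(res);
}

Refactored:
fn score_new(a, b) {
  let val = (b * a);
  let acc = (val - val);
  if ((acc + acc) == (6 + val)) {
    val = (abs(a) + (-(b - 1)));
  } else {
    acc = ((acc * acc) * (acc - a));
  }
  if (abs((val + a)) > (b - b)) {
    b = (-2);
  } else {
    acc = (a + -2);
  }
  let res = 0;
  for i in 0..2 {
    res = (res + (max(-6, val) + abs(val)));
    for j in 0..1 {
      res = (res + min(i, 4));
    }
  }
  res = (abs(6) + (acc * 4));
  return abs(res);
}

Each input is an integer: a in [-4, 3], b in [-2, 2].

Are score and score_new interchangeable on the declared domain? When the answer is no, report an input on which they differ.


Side by side, the visible changes include: arithmetic usage differs.
Spot check at a=1, b=2 — score: val becomes 2; next acc becomes 0; next ((acc + acc) == (6 + val)) evaluates to false; next acc becomes 0; next (abs((val + a)) > (b - b)) evaluates to true; next b becomes -2; next res becomes 0; next at i=0:; next res becomes 4; next at j=0:; next res becomes 4; next at i=1:; next res becomes 8; next at j=0:; next res becomes 9; next res becomes 6; next final value 6. score_new: val becomes 2; next acc becomes 0; next ((acc + acc) == (6 + val)) evaluates to false; next acc becomes 0; next (abs((val + a)) > (b - b)) evaluates to true; next b becomes -2; next res becomes 0; next at i=0:; next res becomes 4; next at j=0:; next res becomes 4; next at i=1:; next res becomes 8; next at j=0:; next res becomes 9; next res becomes 6; next final value 6. Both give 6.
Checked all 40 inputs in the declared domain: the outputs agree on every one.
verdict: equivalent


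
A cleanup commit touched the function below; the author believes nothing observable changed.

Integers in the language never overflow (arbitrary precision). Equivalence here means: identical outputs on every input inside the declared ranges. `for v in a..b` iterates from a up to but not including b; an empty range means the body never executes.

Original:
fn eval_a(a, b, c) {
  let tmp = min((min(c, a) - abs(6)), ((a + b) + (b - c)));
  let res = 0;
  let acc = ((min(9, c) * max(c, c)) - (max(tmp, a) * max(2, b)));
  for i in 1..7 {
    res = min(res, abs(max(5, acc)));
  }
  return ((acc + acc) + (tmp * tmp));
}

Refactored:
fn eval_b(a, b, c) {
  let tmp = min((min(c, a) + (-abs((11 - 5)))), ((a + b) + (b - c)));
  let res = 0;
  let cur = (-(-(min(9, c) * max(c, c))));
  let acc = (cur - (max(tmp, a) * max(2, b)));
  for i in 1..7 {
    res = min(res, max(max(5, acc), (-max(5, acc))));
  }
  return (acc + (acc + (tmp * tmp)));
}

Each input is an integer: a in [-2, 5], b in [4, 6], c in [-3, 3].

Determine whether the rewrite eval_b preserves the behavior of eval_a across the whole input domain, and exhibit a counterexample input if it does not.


Reading the diff, among the changes: min/max/abs usage differs; statement counts differ; constant usage differs; local variable names differ; arithmetic usage differs.
One worked example (a=-2, b=5, c=-3) — eval_a: tmp becomes -9; next res becomes 0; next acc becomes 19; next at i=1:; next res becomes 0; next at i=2:; next res becomes 0; next at i=3:; next res becomes 0; next at i=4:; next res becomes 0; next at i=5:; next res becomes 0; next at i=6:; next res becomes 0; next final value 119; eval_b: tmp becomes -9; next res becomes 0; next cur becomes 9; next acc becomes 19; next at i=1:; next res becomes 0; next at i=2:; next res becomes 0; next at i=3:; next res becomes 0; next at i=4:; next res becomes 0; next at i=5:; next res becomes 0; next at i=6:; next res becomes 0; next final value 119; agreement on 119.
Checked all 168 inputs in the declared domain: the outputs agree on every one.
verdict: equivalent


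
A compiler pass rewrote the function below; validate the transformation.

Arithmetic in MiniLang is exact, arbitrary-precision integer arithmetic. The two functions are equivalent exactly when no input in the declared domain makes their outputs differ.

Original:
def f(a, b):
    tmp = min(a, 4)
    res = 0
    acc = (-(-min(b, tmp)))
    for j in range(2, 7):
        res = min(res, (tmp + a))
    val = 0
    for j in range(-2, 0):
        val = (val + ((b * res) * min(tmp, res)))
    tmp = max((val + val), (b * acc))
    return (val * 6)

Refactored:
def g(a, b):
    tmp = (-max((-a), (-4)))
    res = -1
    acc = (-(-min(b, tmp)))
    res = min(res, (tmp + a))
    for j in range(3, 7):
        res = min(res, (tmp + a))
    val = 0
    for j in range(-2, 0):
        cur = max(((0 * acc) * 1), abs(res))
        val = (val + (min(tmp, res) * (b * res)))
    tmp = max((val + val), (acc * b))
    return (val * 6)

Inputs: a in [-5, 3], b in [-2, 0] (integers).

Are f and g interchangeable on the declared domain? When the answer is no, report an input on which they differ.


At a=0, b=-2: f gives 0, g gives -24.
verdict: not equivalent; witness: a=0, b=-2


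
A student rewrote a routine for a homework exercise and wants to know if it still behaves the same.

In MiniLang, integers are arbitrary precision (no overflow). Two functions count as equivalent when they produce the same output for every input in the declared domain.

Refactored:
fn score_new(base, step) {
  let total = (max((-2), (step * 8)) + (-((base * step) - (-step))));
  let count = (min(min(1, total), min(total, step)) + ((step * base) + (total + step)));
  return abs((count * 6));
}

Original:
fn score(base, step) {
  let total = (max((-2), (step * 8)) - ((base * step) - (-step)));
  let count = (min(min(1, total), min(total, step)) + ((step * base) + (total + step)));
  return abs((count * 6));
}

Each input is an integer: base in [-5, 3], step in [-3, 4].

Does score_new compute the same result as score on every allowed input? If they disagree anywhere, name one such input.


Changes here: arithmetic usage differs; the full 72-point sweep finds no disagreement.
verdict: equivalent


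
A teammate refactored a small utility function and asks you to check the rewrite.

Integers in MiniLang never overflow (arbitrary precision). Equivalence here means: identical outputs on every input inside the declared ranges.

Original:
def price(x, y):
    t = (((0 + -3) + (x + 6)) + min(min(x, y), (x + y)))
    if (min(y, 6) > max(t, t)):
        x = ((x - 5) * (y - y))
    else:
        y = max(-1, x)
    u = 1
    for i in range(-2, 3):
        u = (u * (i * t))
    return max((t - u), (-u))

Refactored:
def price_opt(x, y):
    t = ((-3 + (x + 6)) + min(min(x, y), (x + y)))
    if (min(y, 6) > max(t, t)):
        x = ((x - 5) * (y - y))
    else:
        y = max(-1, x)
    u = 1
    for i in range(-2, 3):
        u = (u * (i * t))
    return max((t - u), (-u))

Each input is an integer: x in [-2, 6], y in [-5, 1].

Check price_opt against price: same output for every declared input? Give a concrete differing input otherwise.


Differences: constant usage differs, and arithmetic usage differs — yet all 63 inputs agree.
verdict: equivalent


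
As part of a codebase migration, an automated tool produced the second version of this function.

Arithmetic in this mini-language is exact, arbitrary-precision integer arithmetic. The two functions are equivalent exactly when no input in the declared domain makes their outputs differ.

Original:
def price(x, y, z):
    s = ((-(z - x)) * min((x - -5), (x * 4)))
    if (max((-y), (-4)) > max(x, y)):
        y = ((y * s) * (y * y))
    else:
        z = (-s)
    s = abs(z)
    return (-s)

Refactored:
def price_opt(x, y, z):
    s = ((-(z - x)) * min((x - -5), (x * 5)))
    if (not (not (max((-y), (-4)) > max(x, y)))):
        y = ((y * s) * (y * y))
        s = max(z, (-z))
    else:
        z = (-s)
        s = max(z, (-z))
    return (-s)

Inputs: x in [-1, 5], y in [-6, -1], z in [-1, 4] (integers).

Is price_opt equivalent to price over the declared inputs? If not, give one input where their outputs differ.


There is a counterexample at x=1, y=-1, z=-1: -8 on one side, -10 on the other.
price: s = 8; (max((-y), (-4)) > max(x, y)) -> false; z = -8; s = 8; return -8
price_opt: s = 10; (not (not (max((-y), (-4)) > max(x, y)))) -> false; z = -10; s = 10; return -10
verdict: not equivalent; witness: x=1, y=-1, z=-1


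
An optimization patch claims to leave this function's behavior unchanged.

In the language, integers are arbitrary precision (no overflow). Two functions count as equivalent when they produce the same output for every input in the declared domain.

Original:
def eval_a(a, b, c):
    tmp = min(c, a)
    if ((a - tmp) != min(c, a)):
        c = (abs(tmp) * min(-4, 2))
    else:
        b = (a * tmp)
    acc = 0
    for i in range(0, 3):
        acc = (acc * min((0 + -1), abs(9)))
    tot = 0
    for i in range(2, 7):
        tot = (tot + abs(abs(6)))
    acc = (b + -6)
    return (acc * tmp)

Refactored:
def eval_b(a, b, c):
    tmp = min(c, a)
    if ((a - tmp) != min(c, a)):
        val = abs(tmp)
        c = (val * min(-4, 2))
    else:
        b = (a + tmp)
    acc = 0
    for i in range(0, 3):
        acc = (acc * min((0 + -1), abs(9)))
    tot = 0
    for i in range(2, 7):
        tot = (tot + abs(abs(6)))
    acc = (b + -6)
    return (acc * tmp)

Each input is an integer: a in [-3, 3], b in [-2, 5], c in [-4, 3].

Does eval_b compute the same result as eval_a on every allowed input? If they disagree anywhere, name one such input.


The rewrite breaks on a=2, b=-2, c=1, where the results are -4 and -3.
eval_a: tmp = 1; ((a - tmp) != min(c, a)) -> false; b = 2; acc = 0; [i=0]; acc = 0; [i=1]; acc = 0; [i=2]; acc = 0; tot = 0; [i=2]; tot = 6; [i=3]; tot = 12; [i=4]; tot = 18; [i=5]; tot = 24; [i=6]; tot = 30; acc = -4; return -4
eval_b: tmp = 1; ((a - tmp) != min(c, a)) -> false; b = 3; acc = 0; [i=0]; acc = 0; [i=1]; acc = 0; [i=2]; acc = 0; tot = 0; [i=2]; tot = 6; [i=3]; tot = 12; [i=4]; tot = 18; [i=5]; tot = 24; [i=6]; tot = 30; acc = -3; return -3
verdict: not equivalent; witness: a=2, b=-2, c=1


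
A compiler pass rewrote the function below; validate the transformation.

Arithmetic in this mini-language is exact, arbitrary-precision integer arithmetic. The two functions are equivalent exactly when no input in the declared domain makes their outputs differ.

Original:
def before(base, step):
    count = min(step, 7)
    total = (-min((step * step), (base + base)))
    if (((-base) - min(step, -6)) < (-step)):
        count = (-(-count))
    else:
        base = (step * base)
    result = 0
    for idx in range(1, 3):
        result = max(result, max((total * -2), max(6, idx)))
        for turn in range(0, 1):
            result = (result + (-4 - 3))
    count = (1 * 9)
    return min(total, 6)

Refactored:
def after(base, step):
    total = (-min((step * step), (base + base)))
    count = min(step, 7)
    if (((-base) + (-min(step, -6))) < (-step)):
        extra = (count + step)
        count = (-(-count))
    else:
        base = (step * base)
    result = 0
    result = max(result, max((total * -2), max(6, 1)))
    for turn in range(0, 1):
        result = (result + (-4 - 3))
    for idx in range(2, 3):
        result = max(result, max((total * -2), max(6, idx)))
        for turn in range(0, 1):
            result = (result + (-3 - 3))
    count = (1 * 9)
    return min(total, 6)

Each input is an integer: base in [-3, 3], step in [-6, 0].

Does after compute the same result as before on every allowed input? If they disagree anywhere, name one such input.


The one real change (`-4` became `-3`) has no effect anywhere in the declared ranges.
As a probe, take base=-3, step=-4: before runs count = -4; total = 6; (((-base) - min(step, -6)) < (-step)) -> false; base = 12; result = 0; [idx=1]; result = 6; [turn=0]; result = -1; [idx=2]; result = 6; [turn=0]; result = -1; count = 9; return 6; after runs total = 6; count = -4; (((-base) + (-min(step, -6))) < (-step)) -> false; base = 12; result = 0; result = 6; [turn=0]; result = -1; [idx=2]; result = 6; [turn=0]; result = 0; count = 9; return 6; both end at 6.
Every one of the 49 inputs gives matching results.
verdict: equivalent


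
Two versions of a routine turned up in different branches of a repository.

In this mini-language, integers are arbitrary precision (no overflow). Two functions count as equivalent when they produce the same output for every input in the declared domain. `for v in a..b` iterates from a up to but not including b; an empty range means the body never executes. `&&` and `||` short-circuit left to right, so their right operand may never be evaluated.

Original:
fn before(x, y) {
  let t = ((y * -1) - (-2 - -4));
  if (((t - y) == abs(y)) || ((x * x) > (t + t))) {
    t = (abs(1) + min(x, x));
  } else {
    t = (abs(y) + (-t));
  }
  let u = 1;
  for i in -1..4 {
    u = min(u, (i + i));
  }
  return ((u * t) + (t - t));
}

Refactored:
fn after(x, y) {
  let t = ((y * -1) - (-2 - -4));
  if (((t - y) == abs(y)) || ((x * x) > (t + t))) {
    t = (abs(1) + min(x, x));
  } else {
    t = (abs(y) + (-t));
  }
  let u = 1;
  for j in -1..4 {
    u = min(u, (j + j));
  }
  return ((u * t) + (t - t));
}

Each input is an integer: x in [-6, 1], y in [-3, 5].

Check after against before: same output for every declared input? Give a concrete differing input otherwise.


Differences: local variable names differ — yet all 72 inputs agree.
verdict: equivalent


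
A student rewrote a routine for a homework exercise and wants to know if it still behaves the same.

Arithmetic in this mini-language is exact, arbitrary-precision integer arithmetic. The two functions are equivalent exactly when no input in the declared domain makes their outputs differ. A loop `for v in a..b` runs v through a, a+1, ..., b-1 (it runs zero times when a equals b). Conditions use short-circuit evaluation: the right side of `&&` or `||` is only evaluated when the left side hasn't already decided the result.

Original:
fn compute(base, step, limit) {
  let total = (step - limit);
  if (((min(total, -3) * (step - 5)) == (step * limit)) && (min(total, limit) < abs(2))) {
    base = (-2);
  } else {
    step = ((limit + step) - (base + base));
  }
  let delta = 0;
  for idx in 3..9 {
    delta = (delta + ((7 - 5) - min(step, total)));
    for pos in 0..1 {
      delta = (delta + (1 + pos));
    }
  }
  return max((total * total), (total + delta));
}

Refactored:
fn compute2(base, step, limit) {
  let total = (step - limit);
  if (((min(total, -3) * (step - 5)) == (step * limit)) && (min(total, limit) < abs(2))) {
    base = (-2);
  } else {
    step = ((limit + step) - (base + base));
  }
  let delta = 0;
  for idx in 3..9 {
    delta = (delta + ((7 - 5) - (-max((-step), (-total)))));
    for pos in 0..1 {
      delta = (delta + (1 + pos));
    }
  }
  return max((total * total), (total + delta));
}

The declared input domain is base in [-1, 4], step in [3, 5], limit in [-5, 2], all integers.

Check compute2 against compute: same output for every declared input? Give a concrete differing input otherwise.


Although min/max/abs usage differs, 144/144 inputs agree.
verdict: equivalent


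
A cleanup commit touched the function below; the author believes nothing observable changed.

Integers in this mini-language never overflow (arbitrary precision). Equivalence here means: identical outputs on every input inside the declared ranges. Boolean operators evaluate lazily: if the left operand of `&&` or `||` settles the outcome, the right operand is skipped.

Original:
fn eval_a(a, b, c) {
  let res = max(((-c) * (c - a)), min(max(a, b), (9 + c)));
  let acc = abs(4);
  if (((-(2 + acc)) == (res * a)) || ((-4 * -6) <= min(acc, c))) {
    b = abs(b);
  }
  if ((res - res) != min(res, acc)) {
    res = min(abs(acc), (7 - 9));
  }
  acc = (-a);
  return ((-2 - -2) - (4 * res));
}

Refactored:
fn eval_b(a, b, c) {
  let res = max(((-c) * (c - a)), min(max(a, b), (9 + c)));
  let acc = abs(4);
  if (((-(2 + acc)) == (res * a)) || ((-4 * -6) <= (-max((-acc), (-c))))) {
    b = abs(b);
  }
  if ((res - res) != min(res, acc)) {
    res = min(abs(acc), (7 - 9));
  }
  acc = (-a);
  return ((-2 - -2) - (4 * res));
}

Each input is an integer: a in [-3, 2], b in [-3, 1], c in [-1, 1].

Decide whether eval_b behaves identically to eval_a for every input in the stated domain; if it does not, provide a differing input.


Equivalent — the differences include min/max/abs usage differs, yet no declared input distinguishes the two.
One worked example (a=2, b=-1, c=-1) — eval_a: res=2, then acc=4, then (((-(2 + acc)) == (res * a)) || ((-4 * -6) <= min(acc, c))) is false, then ((res - res) != min(res, acc)) is true, then res=-2, then acc=-2, then returns 8; eval_b: res=2, then acc=4, then (((-(2 + acc)) == (res * a)) || ((-4 * -6) <= (-max((-acc), (-c))))) is false, then ((res - res) != min(res, acc)) is true, then res=-2, then acc=-2, then returns 8; agreement on 8.
Across all 90 domain points the two functions coincide.
verdict: equivalent


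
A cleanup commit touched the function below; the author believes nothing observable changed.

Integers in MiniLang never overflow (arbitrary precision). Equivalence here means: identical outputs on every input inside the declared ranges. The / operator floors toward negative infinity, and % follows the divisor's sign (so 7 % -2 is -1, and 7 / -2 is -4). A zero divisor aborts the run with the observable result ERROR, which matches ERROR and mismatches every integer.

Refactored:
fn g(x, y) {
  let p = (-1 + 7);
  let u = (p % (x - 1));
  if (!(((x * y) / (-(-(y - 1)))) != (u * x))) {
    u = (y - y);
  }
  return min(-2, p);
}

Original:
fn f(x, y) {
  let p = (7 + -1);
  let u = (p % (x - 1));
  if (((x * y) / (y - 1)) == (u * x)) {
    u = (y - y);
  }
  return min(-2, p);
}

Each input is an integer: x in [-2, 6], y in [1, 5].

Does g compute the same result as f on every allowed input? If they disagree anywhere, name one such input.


Changes here: comparison usage differs, plus boolean connective usage differs; the full 45-point sweep finds no disagreement.
verdict: equivalent


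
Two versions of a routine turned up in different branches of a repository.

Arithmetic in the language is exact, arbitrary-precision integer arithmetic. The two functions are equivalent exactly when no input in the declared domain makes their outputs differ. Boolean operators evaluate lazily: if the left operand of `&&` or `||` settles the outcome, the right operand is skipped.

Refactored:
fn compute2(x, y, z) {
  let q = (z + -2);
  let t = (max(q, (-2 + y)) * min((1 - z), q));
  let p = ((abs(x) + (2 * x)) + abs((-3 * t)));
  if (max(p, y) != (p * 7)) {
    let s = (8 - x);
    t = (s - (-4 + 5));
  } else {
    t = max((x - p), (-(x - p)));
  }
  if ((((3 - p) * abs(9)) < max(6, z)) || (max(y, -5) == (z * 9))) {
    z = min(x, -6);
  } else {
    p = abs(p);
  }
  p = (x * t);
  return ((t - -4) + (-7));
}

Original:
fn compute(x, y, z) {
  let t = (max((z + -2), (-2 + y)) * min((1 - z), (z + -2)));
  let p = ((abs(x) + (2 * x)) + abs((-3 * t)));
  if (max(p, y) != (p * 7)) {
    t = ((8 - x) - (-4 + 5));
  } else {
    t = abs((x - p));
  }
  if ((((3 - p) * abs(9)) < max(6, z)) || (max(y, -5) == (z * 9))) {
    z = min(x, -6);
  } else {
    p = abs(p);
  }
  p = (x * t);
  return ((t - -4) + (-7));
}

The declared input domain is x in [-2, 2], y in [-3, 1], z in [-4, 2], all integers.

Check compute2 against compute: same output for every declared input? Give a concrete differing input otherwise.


Side by side, the visible changes include: statement counts differ, constant usage differs, local variable names differ, arithmetic usage differs, min/max/abs usage differs.
As a probe, take x=-2, y=-2, z=-3: compute runs t=20, then p=58, then (max(p, y) != (p * 7)) is true, then t=9, then ((((3 - p) * abs(9)) < max(6, z)) || (max(y, -5) == (z * 9))) is true, then z=-6, then p=-18, then returns 6; compute2 runs q=-5, then t=20, then p=58, then (max(p, y) != (p * 7)) is true, then s=10, then t=9, then ((((3 - p) * abs(9)) < max(6, z)) || (max(y, -5) == (z * 9))) is true, then z=-6, then p=-18, then returns 6; both end at 6.
Across all 175 domain points the two functions coincide.
verdict: equivalent


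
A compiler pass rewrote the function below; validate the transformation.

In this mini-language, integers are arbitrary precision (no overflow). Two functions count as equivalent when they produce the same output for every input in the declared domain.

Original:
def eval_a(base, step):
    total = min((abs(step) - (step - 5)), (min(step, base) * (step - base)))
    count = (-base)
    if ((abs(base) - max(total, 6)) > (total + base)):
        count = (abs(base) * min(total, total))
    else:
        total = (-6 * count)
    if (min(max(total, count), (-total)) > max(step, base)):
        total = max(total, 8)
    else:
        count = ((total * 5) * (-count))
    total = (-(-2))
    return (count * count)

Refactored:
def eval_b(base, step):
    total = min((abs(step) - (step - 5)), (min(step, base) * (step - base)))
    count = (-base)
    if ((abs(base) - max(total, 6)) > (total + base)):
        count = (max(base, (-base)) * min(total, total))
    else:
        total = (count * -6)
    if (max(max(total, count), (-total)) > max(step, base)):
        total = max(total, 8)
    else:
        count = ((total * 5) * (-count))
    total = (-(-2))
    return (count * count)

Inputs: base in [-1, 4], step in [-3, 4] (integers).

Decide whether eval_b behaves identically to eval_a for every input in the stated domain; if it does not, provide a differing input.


Take base=-1, step=1.
eval_a: total=-2, then count=1, then ((abs(base) - max(total, 6)) > (total + base)) is false, then total=-6, then (min(max(total, count), (-total)) > max(step, base)) is false, then count=30, then total=2, then returns 900
eval_b: total=-2, then count=1, then ((abs(base) - max(total, 6)) > (total + base)) is false, then total=-6, then (max(max(total, count), (-total)) > max(step, base)) is true, then total=8, then total=2, then returns 1
900 != 1, so the rewrite changes behavior.
verdict: not equivalent; witness: base=-1, step=1


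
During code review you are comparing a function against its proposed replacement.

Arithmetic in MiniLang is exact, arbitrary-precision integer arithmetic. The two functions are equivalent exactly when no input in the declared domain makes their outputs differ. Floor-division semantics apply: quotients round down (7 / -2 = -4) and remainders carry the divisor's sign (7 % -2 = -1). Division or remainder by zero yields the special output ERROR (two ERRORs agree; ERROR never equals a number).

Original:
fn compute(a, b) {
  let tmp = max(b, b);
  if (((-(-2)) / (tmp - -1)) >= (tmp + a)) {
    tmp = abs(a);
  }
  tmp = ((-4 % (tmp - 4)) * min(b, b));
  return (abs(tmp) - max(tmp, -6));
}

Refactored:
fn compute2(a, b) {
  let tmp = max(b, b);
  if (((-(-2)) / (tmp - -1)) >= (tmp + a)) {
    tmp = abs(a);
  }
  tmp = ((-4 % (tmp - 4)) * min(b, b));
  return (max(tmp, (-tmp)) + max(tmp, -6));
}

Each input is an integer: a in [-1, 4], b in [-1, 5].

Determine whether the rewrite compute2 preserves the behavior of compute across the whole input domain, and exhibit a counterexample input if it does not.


There is a counterexample at a=-1, b=1: 2 on one side, 0 on the other.
compute: tmp = 1; (((-(-2)) / (tmp - -1)) >= (tmp + a)) -> true; tmp = 1; tmp = -1; return 2
compute2: tmp = 1; (((-(-2)) / (tmp - -1)) >= (tmp + a)) -> true; tmp = 1; tmp = -1; return 0
verdict: not equivalent; witness: a=-1, b=1


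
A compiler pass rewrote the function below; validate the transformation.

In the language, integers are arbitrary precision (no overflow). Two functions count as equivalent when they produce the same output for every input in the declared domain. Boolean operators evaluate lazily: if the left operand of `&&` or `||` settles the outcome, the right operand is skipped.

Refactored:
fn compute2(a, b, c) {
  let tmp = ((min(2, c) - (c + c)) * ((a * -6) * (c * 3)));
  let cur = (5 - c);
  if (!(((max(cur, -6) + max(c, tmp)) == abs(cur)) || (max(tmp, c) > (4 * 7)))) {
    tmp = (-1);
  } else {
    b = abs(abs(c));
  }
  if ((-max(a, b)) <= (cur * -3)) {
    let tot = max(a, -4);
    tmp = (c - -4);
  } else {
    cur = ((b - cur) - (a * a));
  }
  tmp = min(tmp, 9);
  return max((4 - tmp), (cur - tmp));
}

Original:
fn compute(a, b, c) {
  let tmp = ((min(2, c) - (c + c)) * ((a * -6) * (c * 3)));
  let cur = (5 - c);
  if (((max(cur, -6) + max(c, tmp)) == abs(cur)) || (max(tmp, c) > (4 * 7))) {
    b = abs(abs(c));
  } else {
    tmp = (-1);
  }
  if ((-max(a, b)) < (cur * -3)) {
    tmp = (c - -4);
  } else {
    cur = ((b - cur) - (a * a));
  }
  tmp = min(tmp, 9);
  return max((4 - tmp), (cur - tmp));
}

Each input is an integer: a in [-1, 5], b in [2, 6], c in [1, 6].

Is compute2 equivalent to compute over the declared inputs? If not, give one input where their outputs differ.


Consider the input a=-1, b=3, c=4.
compute: tmp := -432 | cur := 1 | (((max(cur, -6) + max(c, tmp)) == abs(cur)) || (max(tmp, c) > (4 * 7))): false | tmp := -1 | ((-max(a, b)) < (cur * -3)): false | cur := 1 | tmp := -1 | result 5
compute2: tmp := -432 | cur := 1 | (!(((max(cur, -6) + max(c, tmp)) == abs(cur)) || (max(tmp, c) > (4 * 7)))): true | tmp := -1 | ((-max(a, b)) <= (cur * -3)): true | tot := -1 | tmp := 8 | tmp := 8 | result -4
5 != -4, so the rewrite changes behavior.
verdict: not equivalent; witness: a=-1, b=3, c=4
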